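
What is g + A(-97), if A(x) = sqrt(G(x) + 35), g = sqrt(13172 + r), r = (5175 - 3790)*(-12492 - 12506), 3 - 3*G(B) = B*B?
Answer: I*(sqrt(34609058) + sqrt(27903)/3) ≈ 5938.6*I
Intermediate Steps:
G(B) = 1 - B**2/3 (G(B) = 1 - B*B/3 = 1 - B**2/3)
r = -34622230 (r = 1385*(-24998) = -34622230)
g = I*sqrt(34609058) (g = sqrt(13172 - 34622230) = sqrt(-34609058) = I*sqrt(34609058) ≈ 5882.9*I)
A(x) = sqrt(36 - x**2/3) (A(x) = sqrt((1 - x**2/3) + 35) = sqrt(36 - x**2/3))
g + A(-97) = I*sqrt(34609058) + sqrt(324 - 3*(-97)**2)/3 = I*sqrt(34609058) + sqrt(324 - 3*9409)/3 = I*sqrt(34609058) + sqrt(324 - 28227)/3 = I*sqrt(34609058) + sqrt(-27903)/3 = I*sqrt(34609058) + (I*sqrt(27903))/3 = I*sqrt(34609058) + I*sqrt(27903)/3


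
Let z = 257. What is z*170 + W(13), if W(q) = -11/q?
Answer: 567959/13 ≈ 43689.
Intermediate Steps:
z*170 + W(13) = 257*170 - 11/13 = 43690 - 11*1/13 = 43690 - 11/13 = 567959/13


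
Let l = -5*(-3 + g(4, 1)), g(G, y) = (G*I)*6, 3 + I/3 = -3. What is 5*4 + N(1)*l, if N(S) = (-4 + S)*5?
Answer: -32605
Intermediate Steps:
I = -18 (I = -9 + 3*(-3) = -9 - 9 = -18)
N(S) = -20 + 5*S
g(G, y) = -108*G (g(G, y) = (G*(-18))*6 = -18*G*6 = -108*G)
l = 2175 (l = -5*(-3 - 108*4) = -5*(-3 - 432) = -5*(-435) = 2175)
5*4 + N(1)*l = 5*4 + (-20 + 5*1)*2175 = 20 + (-20 + 5)*2175 = 20 - 15*2175 = 20 - 32625 = -32605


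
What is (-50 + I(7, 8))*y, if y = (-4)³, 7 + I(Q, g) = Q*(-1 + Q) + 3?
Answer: 768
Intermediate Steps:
I(Q, g) = -4 + Q*(-1 + Q) (I(Q, g) = -7 + (Q*(-1 + Q) + 3) = -7 + (3 + Q*(-1 + Q)) = -4 + Q*(-1 + Q))
y = -64
(-50 + I(7, 8))*y = (-50 + (-4 + 7² - 1*7))*(-64) = (-50 + (-4 + 49 - 7))*(-64) = (-50 + 38)*(-64) = -12*(-64) = 768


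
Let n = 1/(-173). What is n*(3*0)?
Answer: 0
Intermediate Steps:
n = -1/173 ≈ -0.0057803
n*(3*0) = -3*0/173 = -1/173*0 = 0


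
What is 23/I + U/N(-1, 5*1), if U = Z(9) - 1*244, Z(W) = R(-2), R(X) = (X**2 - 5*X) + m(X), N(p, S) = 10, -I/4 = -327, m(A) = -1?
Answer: -150959/6540 ≈ -23.082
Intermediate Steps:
I = 1308 (I = -4*(-327) = 1308)
R(X) = -1 + X**2 - 5*X (R(X) = (X**2 - 5*X) - 1 = -1 + X**2 - 5*X)
Z(W) = 13 (Z(W) = -1 + (-2)**2 - 5*(-2) = -1 + 4 + 10 = 13)
U = -231 (U = 13 - 1*244 = 13 - 244 = -231)
23/I + U/N(-1, 5*1) = 23/1308 - 231/10 = -150959/6540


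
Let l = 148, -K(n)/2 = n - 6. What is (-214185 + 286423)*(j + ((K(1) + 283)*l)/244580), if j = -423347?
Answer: -1869919744998812/61145 ≈ -3.0582e+10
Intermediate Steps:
K(n) = 12 - 2*n (K(n) = -2*(n - 6) = -2*(-6 + n) = 12 - 2*n)
(-214185 + 286423)*(j + ((K(1) + 283)*l)/244580) = (-214185 + 286423)*(-423347 + (((12 - 2*1) + 283)*148)/244580) = 72238*(-423347 + (((12 - 2) + 283)*148)*(1/244580)) = 72238*(-423347 + ((10 + 283)*148)*(1/244580)) = 72238*(-423347 + (293*148)*(1/244580)) = 72238*(-423347 + 43364*(1/244580)) = 72238*(-423347 + 10841/61145) = 72238*(-25885541474/61145) = -1869919744998812/61145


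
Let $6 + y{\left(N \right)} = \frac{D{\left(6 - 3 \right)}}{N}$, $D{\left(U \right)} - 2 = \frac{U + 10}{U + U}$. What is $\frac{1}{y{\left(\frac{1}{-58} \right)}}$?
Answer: $- \frac{3}{743} \approx -0.0040377$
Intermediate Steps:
$D{\left(U \right)} = 2 + \frac{10 + U}{2 U}$ ($D{\left(U \right)} = 2 + \frac{U + 10}{U + U} = 2 + \frac{10 + U}{2 U}$)
$y{\left(N \right)} = -6 + \frac{25}{6 N}$ ($y{\left(N \right)} = -6 + \frac{\frac{5}{2} + \frac{5}{6 - 3}}{N} = -6 + \frac{\frac{5}{2} + \frac{5}{3}}{N} = -6 + \frac{25}{6 N}$)
$\frac{1}{y{\left(\frac{1}{-58} \right)}} = \frac{1}{-6 + \frac{25}{6 \frac{1}{-58}}} = \frac{1}{-6 + \frac{25}{6 \left(- \frac{1}{58}\right)}} = \frac{1}{-6 + \frac{25}{6} \left(-58\right)} = \frac{1}{-6 - \frac{725}{3}} = \frac{1}{- \frac{743}{3}} = - \frac{3}{743}$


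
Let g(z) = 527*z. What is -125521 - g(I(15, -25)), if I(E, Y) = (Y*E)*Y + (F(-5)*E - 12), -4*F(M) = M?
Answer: -20278813/4 ≈ -5.0697e+6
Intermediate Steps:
F(M) = -M/4
I(E, Y) = -12 + 5*E/4 + E*Y**2 (I(E, Y) = (Y*E)*Y + ((-1/4*(-5))*E - 12) = (E*Y)*Y + (5*E/4 - 12) = E*Y**2 + (-12 + 5*E/4) = -12 + 5*E/4 + E*Y**2)
-125521 - g(I(15, -25)) = -125521 - 527*(-12 + (5/4)*15 + 15*(-25)**2) = -125521 - 527*(-12 + 75/4 + 15*625) = -125521 - 527*(-12 + 75/4 + 9375) = -125521 - 527*37527/4 = -125521 - 1*19776729/4 = -125521 - 19776729/4 = -20278813/4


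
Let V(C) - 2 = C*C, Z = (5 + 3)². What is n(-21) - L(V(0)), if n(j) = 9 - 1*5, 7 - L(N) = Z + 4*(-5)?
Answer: 41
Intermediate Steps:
Z = 64 (Z = 8² = 64)
V(C) = 2 + C² (V(C) = 2 + C*C = 2 + C²)
L(N) = -37 (L(N) = 7 - (64 + 4*(-5)) = 7 - (64 - 20) = 7 - 1*44 = 7 - 44 = -37)
n(j) = 4 (n(j) = 9 - 5 = 4)
n(-21) - L(V(0)) = 4 - 1*(-37) = 4 + 37 = 41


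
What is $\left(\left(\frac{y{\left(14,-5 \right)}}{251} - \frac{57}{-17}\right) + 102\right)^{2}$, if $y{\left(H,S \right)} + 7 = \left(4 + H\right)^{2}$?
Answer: $\frac{206961304900}{18207289} \approx 11367.0$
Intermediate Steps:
$y{\left(H,S \right)} = -7 + \left(4 + H\right)^{2}$
$\left(\left(\frac{y{\left(14,-5 \right)}}{251} - \frac{57}{-17}\right) + 102\right)^{2} = \left(\left(\frac{-7 + \left(4 + 14\right)^{2}}{251} - \frac{57}{-17}\right) + 102\right)^{2} = \left(\left(\left(-7 + 18^{2}\right) \frac{1}{251} - - \frac{57}{17}\right) + 102\right)^{2} = \left(\left(\left(-7 + 324\right) \frac{1}{251} + \frac{57}{17}\right) + 102\right)^{2} = \left(\left(317 \cdot \frac{1}{251} + \frac{57}{17}\right) + 102\right)^{2} = \left(\left(\frac{317}{251} + \frac{57}{17}\right) + 102\right)^{2} = \left(\frac{19696}{4267} + 102\right)^{2} = \left(\frac{454930}{4267}\right)^{2} = \frac{206961304900}{18207289}$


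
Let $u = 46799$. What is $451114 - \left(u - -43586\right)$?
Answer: $360729$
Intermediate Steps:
$451114 - \left(u - -43586\right) = 451114 - \left(46799 - -43586\right) = 451114 - \left(46799 + 43586\right) = 451114 - 90385 = 360729$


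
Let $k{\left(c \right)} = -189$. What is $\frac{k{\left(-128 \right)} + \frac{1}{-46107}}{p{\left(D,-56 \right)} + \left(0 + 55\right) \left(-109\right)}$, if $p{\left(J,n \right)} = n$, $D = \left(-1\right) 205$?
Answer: $\frac{8714224}{278993457} \approx 0.031235$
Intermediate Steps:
$D = -205$
$\frac{k{\left(-128 \right)} + \frac{1}{-46107}}{p{\left(D,-56 \right)} + \left(0 + 55\right) \left(-109\right)} = \frac{-189 + \frac{1}{-46107}}{-56 + \left(0 + 55\right) \left(-109\right)} = \frac{-189 - \frac{1}{46107}}{-56 + 55 \left(-109\right)} = - \frac{8714224}{46107 \left(-56 - 5995\right)} = - \frac{8714224}{46107 \left(-6051\right)} = \left(- \frac{8714224}{46107}\right) \left(- \frac{1}{6051}\right) = \frac{8714224}{278993457}$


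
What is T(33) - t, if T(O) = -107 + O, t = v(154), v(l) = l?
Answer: -228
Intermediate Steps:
t = 154
T(33) - t = (-107 + 33) - 1*154 = -74 - 154 = -228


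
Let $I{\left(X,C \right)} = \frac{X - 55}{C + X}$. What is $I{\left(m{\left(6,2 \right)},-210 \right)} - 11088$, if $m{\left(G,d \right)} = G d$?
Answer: $- \frac{2195381}{198} \approx -11088.0$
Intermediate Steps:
$I{\left(X,C \right)} = \frac{-55 + X}{C + X}$
$I{\left(m{\left(6,2 \right)},-210 \right)} - 11088 = \frac{-55 + 6 \cdot 2}{-210 + 6 \cdot 2} - 11088 = \frac{-55 + 12}{-210 + 12} - 11088 = \frac{1}{-198} \left(-43\right) - 11088 = \left(- \frac{1}{198}\right) \left(-43\right) - 11088 = \frac{43}{198} - 11088 = - \frac{2195381}{198}$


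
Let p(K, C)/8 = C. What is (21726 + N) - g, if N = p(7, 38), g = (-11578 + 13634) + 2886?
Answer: 17088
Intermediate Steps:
g = 4942 (g = 2056 + 2886 = 4942)
p(K, C) = 8*C
N = 304 (N = 8*38 = 304)
(21726 + N) - g = (21726 + 304) - 1*4942 = 22030 - 4942 = 17088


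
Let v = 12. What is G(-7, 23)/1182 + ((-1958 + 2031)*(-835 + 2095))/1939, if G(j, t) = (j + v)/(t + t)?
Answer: 714449465/15061044 ≈ 47.437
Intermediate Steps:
G(j, t) = (12 + j)/(2*t) (G(j, t) = (j + 12)/(t + t) = (12 + j)/((2*t)) = (12 + j)*(1/(2*t)) = (12 + j)/(2*t))
G(-7, 23)/1182 + ((-1958 + 2031)*(-835 + 2095))/1939 = ((½)*(12 - 7)/23)/1182 + ((-1958 + 2031)*(-835 + 2095))/1939 = ((½)*(1/23)*5)*(1/1182) + (73*1260)*(1/1939) = (5/46)*(1/1182) + 91980*(1/1939) = 5/54372 + 13140/277 = 714449465/15061044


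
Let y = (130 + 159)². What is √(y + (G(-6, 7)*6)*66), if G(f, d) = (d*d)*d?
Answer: √219349 ≈ 468.35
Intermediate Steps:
G(f, d) = d³ (G(f, d) = d²*d = d³)
y = 83521 (y = 289² = 83521)
√(y + (G(-6, 7)*6)*66) = √(83521 + (7³*6)*66) = √(83521 + (343*6)*66) = √(83521 + 2058*66) = √(83521 + 135828) = √219349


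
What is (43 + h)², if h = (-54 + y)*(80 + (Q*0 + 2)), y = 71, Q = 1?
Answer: 2064969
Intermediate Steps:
h = 1394 (h = (-54 + 71)*(80 + (1*0 + 2)) = 17*(80 + (0 + 2)) = 17*(80 + 2) = 17*82 = 1394)
(43 + h)² = (43 + 1394)² = 1437² = 2064969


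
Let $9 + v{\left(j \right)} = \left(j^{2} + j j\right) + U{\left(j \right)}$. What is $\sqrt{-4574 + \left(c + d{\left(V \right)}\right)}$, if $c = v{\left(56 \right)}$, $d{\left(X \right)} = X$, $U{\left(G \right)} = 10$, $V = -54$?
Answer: $\sqrt{1645} \approx 40.559$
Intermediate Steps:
$v{\left(j \right)} = 1 + 2 j^{2}$ ($v{\left(j \right)} = -9 + \left(\left(j^{2} + j j\right) + 10\right) = -9 + \left(\left(j^{2} + j^{2}\right) + 10\right) = -9 + \left(2 j^{2} + 10\right) = -9 + \left(10 + 2 j^{2}\right) = 1 + 2 j^{2}$)
$c = 6273$ ($c = 1 + 2 \cdot 56^{2} = 1 + 2 \cdot 3136 = 1 + 6272 = 6273$)
$\sqrt{-4574 + \left(c + d{\left(V \right)}\right)} = \sqrt{-4574 + \left(6273 - 54\right)} = \sqrt{-4574 + 6219} = \sqrt{1645}$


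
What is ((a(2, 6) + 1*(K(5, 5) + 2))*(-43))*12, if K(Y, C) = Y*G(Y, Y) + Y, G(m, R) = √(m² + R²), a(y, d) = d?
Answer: -6708 - 12900*√2 ≈ -24951.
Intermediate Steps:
G(m, R) = √(R² + m²)
K(Y, C) = Y + Y*√2*√(Y²) (K(Y, C) = Y*√(Y² + Y²) + Y = Y*√(2*Y²) + Y = Y*(√2*√(Y²)) + Y = Y*√2*√(Y²) + Y = Y + Y*√2*√(Y²))
((a(2, 6) + 1*(K(5, 5) + 2))*(-43))*12 = ((6 + 1*(5*(1 + √2*√(5²)) + 2))*(-43))*12 = ((6 + 1*(5*(1 + √2*√25) + 2))*(-43))*12 = ((6 + 1*(5*(1 + √2*5) + 2))*(-43))*12 = ((6 + 1*(5*(1 + 5*√2) + 2))*(-43))*12 = ((6 + 1*((5 + 25*√2) + 2))*(-43))*12 = ((6 + 1*(7 + 25*√2))*(-43))*12 = ((6 + (7 + 25*√2))*(-43))*12 = ((13 + 25*√2)*(-43))*12 = (-559 - 1075*√2)*12 = -6708 - 12900*√2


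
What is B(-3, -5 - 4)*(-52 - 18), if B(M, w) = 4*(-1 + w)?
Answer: 2800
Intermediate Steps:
B(M, w) = -4 + 4*w
B(-3, -5 - 4)*(-52 - 18) = (-4 + 4*(-5 - 4))*(-52 - 18) = (-4 + 4*(-9))*(-70) = (-4 - 36)*(-70) = -40*(-70) = 2800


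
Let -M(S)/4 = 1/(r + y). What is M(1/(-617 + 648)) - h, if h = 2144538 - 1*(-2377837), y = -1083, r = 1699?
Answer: -696445751/154 ≈ -4.5224e+6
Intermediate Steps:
M(S) = -1/154 (M(S) = -4/(1699 - 1083) = -4/616 = -4*1/616 = -1/154)
h = 4522375 (h = 2144538 + 2377837 = 4522375)
M(1/(-617 + 648)) - h = -1/154 - 1*4522375 = -1/154 - 4522375 = -696445751/154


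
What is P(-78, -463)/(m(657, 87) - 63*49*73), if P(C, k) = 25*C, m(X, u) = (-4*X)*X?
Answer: 650/650649 ≈ 0.00099900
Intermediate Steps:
m(X, u) = -4*X²
P(-78, -463)/(m(657, 87) - 63*49*73) = (25*(-78))/(-4*657² - 63*49*73) = -1950/(-4*431649 - 3087*73) = -1950/(-1726596 - 1*225351) = -1950/(-1726596 - 225351) = -1950/(-1951947) = -1950*(-1/1951947) = 650/650649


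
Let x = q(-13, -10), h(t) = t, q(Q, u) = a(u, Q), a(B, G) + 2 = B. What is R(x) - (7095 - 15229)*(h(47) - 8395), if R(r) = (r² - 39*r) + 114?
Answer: -67901906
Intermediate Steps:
a(B, G) = -2 + B
q(Q, u) = -2 + u
x = -12 (x = -2 - 10 = -12)
R(r) = 114 + r² - 39*r
R(x) - (7095 - 15229)*(h(47) - 8395) = (114 + (-12)² - 39*(-12)) - (7095 - 15229)*(47 - 8395) = (114 + 144 + 468) - (-8134)*(-8348) = 726 - 1*67902632 = 726 - 67902632 = -67901906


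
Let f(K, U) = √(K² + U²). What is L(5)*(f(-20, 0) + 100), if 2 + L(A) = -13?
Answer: -1800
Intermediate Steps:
L(A) = -15 (L(A) = -2 - 13 = -15)
L(5)*(f(-20, 0) + 100) = -15*(√((-20)² + 0²) + 100) = -15*(√(400 + 0) + 100) = -15*(√400 + 100) = -15*(20 + 100) = -15*120 = -1800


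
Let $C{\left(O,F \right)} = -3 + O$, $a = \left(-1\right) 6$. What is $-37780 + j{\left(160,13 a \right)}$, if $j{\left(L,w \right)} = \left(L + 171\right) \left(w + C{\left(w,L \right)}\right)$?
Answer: $-90409$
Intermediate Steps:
$a = -6$
$j{\left(L,w \right)} = \left(-3 + 2 w\right) \left(171 + L\right)$ ($j{\left(L,w \right)} = \left(L + 171\right) \left(w + \left(-3 + w\right)\right) = \left(171 + L\right) \left(-3 + 2 w\right) = \left(-3 + 2 w\right) \left(171 + L\right)$)
$-37780 + j{\left(160,13 a \right)} = -37780 + \left(-513 + 342 \cdot 13 \left(-6\right) + 160 \cdot 13 \left(-6\right) + 160 \left(-3 + 13 \left(-6\right)\right)\right) = -37780 + \left(-513 + 342 \left(-78\right) + 160 \left(-78\right) + 160 \left(-3 - 78\right)\right) = -37780 - 52629 = -90409$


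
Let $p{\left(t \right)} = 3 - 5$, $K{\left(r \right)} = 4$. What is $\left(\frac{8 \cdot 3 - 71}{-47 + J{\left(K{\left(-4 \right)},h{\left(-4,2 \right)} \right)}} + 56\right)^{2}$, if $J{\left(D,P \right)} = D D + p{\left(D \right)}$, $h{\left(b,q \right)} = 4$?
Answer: $\frac{3591025}{1089} \approx 3297.5$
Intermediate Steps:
$p{\left(t \right)} = -2$ ($p{\left(t \right)} = 3 - 5 = -2$)
$J{\left(D,P \right)} = -2 + D^{2}$ ($J{\left(D,P \right)} = D D - 2 = D^{2} - 2 = -2 + D^{2}$)
$\left(\frac{8 \cdot 3 - 71}{-47 + J{\left(K{\left(-4 \right)},h{\left(-4,2 \right)} \right)}} + 56\right)^{2} = \left(\frac{8 \cdot 3 - 71}{-47 - \left(2 - 4^{2}\right)} + 56\right)^{2} = \left(\frac{24 - 71}{-47 + \left(-2 + 16\right)} + 56\right)^{2} = \left(- \frac{47}{-47 + 14} + 56\right)^{2} = \left(- \frac{47}{-33} + 56\right)^{2} = \left(\left(-47\right) \left(- \frac{1}{33}\right) + 56\right)^{2} = \left(\frac{47}{33} + 56\right)^{2} = \left(\frac{1895}{33}\right)^{2} = \frac{3591025}{1089}$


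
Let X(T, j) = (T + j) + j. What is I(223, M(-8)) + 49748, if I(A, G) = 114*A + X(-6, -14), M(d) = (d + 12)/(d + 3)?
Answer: 75136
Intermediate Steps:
M(d) = (12 + d)/(3 + d)
X(T, j) = T + 2*j
I(A, G) = -34 + 114*A (I(A, G) = 114*A + (-6 + 2*(-14)) = 114*A + (-6 - 28) = 114*A - 34 = -34 + 114*A)
I(223, M(-8)) + 49748 = (-34 + 114*223) + 49748 = (-34 + 25422) + 49748 = 25388 + 49748 = 75136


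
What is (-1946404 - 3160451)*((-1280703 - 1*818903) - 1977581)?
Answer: 20821602816885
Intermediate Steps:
(-1946404 - 3160451)*((-1280703 - 1*818903) - 1977581) = -5106855*((-1280703 - 818903) - 1977581) = -5106855*(-2099606 - 1977581) = -5106855*(-4077187) = 20821602816885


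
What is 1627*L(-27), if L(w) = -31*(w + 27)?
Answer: 0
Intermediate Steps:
L(w) = -837 - 31*w (L(w) = -31*(27 + w) = -837 - 31*w)
1627*L(-27) = 1627*(-837 - 31*(-27)) = 1627*(-837 + 837) = 1627*0 = 0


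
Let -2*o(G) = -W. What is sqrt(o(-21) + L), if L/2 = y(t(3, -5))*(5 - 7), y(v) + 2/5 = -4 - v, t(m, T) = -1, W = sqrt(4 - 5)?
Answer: sqrt(1360 + 50*I)/10 ≈ 3.6884 + 0.067779*I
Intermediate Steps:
W = I (W = sqrt(-1) = I ≈ 1.0*I)
o(G) = I/2 (o(G) = -(-1)*I/2 = I/2)
y(v) = -22/5 - v (y(v) = -2/5 + (-4 - v) = -22/5 - v)
L = 68/5 (L = 2*((-22/5 - 1*(-1))*(5 - 7)) = 2*((-22/5 + 1)*(-2)) = 2*(-17/5*(-2)) = 2*(34/5) = 68/5 ≈ 13.600)
sqrt(o(-21) + L) = sqrt(I/2 + 68/5) = sqrt(68/5 + I/2)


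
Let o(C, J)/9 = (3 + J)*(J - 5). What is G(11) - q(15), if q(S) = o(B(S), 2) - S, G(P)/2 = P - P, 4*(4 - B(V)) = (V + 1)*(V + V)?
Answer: 150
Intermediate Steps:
B(V) = 4 - V*(1 + V)/2 (B(V) = 4 - (V + 1)*(V + V)/4 = 4 - (1 + V)*2*V/4 = 4 - V*(1 + V)/2)
o(C, J) = 9*(-5 + J)*(3 + J) (o(C, J) = 9*((3 + J)*(J - 5)) = 9*((3 + J)*(-5 + J)) = 9*((-5 + J)*(3 + J)) = 9*(-5 + J)*(3 + J))
G(P) = 0 (G(P) = 2*(P - P) = 2*0 = 0)
q(S) = -135 - S (q(S) = (-135 - 18*2 + 9*2²) - S = (-135 - 36 + 9*4) - S = (-135 - 36 + 36) - S = -135 - S)
G(11) - q(15) = 0 - (-135 - 1*15) = 0 - (-135 - 15) = 0 - 1*(-150) = 0 + 150 = 150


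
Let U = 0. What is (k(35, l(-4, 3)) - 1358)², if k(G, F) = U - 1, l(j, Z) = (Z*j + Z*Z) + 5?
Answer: 1846881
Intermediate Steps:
l(j, Z) = 5 + Z² + Z*j (l(j, Z) = (Z*j + Z²) + 5 = (Z² + Z*j) + 5 = 5 + Z² + Z*j)
k(G, F) = -1 (k(G, F) = 0 - 1 = -1)
(k(35, l(-4, 3)) - 1358)² = (-1 - 1358)² = (-1359)² = 1846881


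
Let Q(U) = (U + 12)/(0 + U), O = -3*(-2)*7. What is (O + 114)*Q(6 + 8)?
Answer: 2028/7 ≈ 289.71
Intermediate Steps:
O = 42 (O = 6*7 = 42)
Q(U) = (12 + U)/U
(O + 114)*Q(6 + 8) = (42 + 114)*((12 + (6 + 8))/(6 + 8)) = 156*((12 + 14)/14) = 156*((1/14)*26) = 156*(13/7) = 2028/7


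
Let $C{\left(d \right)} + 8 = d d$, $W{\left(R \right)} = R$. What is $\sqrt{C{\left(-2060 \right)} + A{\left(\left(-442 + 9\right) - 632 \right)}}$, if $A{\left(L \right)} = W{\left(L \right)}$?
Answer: $\sqrt{4242527} \approx 2059.7$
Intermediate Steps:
$A{\left(L \right)} = L$
$C{\left(d \right)} = -8 + d^{2}$ ($C{\left(d \right)} = -8 + d d = -8 + d^{2}$)
$\sqrt{C{\left(-2060 \right)} + A{\left(\left(-442 + 9\right) - 632 \right)}} = \sqrt{\left(-8 + \left(-2060\right)^{2}\right) + \left(\left(-442 + 9\right) - 632\right)} = \sqrt{\left(-8 + 4243600\right) - 1065} = \sqrt{4243592 - 1065} = \sqrt{4242527}$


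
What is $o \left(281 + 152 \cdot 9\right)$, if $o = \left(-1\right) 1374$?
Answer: $-2265726$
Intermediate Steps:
$o = -1374$
$o \left(281 + 152 \cdot 9\right) = - 1374 \left(281 + 152 \cdot 9\right) = - 1374 \left(281 + 1368\right) = \left(-1374\right) 1649 = -2265726$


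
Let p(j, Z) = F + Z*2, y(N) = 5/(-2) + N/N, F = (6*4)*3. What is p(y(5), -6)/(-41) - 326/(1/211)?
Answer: -2820286/41 ≈ -68788.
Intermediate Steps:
F = 72 (F = 24*3 = 72)
y(N) = -3/2 (y(N) = 5*(-½) + 1 = -5/2 + 1 = -3/2)
p(j, Z) = 72 + 2*Z (p(j, Z) = 72 + Z*2 = 72 + 2*Z)
p(y(5), -6)/(-41) - 326/(1/211) = (72 + 2*(-6))/(-41) - 326/(1/211) = (72 - 12)*(-1/41) - 326/1/211 = 60*(-1/41) - 326*211 = -60/41 - 68786 = -2820286/41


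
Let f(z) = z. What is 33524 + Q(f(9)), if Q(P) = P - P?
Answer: 33524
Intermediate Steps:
Q(P) = 0
33524 + Q(f(9)) = 33524 + 0 = 33524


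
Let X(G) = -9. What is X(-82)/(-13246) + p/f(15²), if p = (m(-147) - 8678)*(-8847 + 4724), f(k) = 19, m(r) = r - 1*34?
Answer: 25464150147/13246 ≈ 1.9224e+6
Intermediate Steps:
m(r) = -34 + r (m(r) = r - 34 = -34 + r)
p = 36525657 (p = ((-34 - 147) - 8678)*(-8847 + 4724) = (-181 - 8678)*(-4123) = -8859*(-4123) = 36525657)
X(-82)/(-13246) + p/f(15²) = -9/(-13246) + 36525657/19 = -9*(-1/13246) + 36525657*(1/19) = 9/13246 + 1922403 = 25464150147/13246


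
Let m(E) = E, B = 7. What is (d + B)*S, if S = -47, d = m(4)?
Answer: -517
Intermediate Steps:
d = 4
(d + B)*S = (4 + 7)*(-47) = 11*(-47) = -517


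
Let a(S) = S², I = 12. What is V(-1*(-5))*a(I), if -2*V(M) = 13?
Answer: -936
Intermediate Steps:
V(M) = -13/2 (V(M) = -½*13 = -13/2)
V(-1*(-5))*a(I) = -13/2*12² = -13/2*144 = -936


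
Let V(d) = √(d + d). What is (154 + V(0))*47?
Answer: 7238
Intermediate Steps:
V(d) = √2*√d (V(d) = √(2*d) = √2*√d)
(154 + V(0))*47 = (154 + √2*√0)*47 = (154 + √2*0)*47 = (154 + 0)*47 = 154*47 = 7238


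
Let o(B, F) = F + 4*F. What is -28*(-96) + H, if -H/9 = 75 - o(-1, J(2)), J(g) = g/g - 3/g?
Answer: 3981/2 ≈ 1990.5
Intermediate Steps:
J(g) = 1 - 3/g
o(B, F) = 5*F
H = -1395/2 (H = -9*(75 - 5*(-3 + 2)/2) = -9*(75 - 5*(½)*(-1)) = -9*(75 - 5*(-1)/2) = -9*(75 - 1*(-5/2)) = -9*(75 + 5/2) = -9*155/2 = -1395/2 ≈ -697.50)
-28*(-96) + H = -28*(-96) - 1395/2 = 2688 - 1395/2 = 3981/2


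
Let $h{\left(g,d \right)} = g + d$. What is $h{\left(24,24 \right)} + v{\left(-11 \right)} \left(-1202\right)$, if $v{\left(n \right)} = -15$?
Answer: $18078$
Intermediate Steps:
$h{\left(g,d \right)} = d + g$
$h{\left(24,24 \right)} + v{\left(-11 \right)} \left(-1202\right) = \left(24 + 24\right) - -18030 = 48 + 18030 = 18078$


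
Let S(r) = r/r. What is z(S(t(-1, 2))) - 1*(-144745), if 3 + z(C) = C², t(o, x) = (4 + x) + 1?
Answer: 144743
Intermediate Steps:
t(o, x) = 5 + x
S(r) = 1
z(C) = -3 + C²
z(S(t(-1, 2))) - 1*(-144745) = (-3 + 1²) - 1*(-144745) = (-3 + 1) + 144745 = -2 + 144745 = 144743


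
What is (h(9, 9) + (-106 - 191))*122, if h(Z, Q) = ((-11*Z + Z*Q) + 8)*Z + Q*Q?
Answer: -37332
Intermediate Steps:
h(Z, Q) = Q² + Z*(8 - 11*Z + Q*Z) (h(Z, Q) = ((-11*Z + Q*Z) + 8)*Z + Q² = (8 - 11*Z + Q*Z)*Z + Q² = Z*(8 - 11*Z + Q*Z) + Q² = Q² + Z*(8 - 11*Z + Q*Z))
(h(9, 9) + (-106 - 191))*122 = ((9² - 11*9² + 8*9 + 9*9²) + (-106 - 191))*122 = ((81 - 11*81 + 72 + 9*81) - 297)*122 = ((81 - 891 + 72 + 729) - 297)*122 = (-9 - 297)*122 = -306*122 = -37332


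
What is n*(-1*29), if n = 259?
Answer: -7511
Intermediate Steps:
n*(-1*29) = 259*(-1*29) = 259*(-29) = -7511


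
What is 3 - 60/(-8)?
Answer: 21/2 ≈ 10.500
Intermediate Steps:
3 - 60/(-8) = 3 - 60*(-1)/8 = 3 - 5*(-3/2) = 3 + 15/2 = 21/2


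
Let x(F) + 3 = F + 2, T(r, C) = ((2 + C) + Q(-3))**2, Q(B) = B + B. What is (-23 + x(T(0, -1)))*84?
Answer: 84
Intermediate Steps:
Q(B) = 2*B
T(r, C) = (-4 + C)**2 (T(r, C) = ((2 + C) + 2*(-3))**2 = ((2 + C) - 6)**2 = (-4 + C)**2)
x(F) = -1 + F (x(F) = -3 + (F + 2) = -3 + (2 + F) = -1 + F)
(-23 + x(T(0, -1)))*84 = (-23 + (-1 + (-4 - 1)**2))*84 = (-23 + (-1 + (-5)**2))*84 = (-23 + (-1 + 25))*84 = (-23 + 24)*84 = 1*84 = 84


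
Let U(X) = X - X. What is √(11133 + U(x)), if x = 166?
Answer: 3*√1237 ≈ 105.51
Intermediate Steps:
U(X) = 0
√(11133 + U(x)) = √(11133 + 0) = √11133 = 3*√1237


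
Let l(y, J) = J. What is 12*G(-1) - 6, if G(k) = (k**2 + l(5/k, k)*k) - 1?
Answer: 6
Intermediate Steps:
G(k) = -1 + 2*k**2 (G(k) = (k**2 + k*k) - 1 = (k**2 + k**2) - 1 = 2*k**2 - 1 = -1 + 2*k**2)
12*G(-1) - 6 = 12*(-1 + 2*(-1)**2) - 6 = 12*(-1 + 2*1) - 6 = 12*(-1 + 2) - 6 = 12*1 - 6 = 12 - 6 = 6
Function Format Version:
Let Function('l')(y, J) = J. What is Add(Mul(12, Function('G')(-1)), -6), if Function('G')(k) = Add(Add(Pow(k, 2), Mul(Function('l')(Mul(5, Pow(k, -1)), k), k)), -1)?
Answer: 6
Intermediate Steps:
Function('G')(k) = Add(-1, Mul(2, Pow(k, 2))) (Function('G')(k) = Add(Add(Pow(k, 2), Mul(k, k)), -1) = Add(Add(Pow(k, 2), Pow(k, 2)), -1) = Add(Mul(2, Pow(k, 2)), -1) = Add(-1, Mul(2, Pow(k, 2))))
Add(Mul(12, Function('G')(-1)), -6) = Add(Mul(12, Add(-1, Mul(2, Pow(-1, 2)))), -6) = Add(Mul(12, Add(-1, Mul(2, 1))), -6) = Add(Mul(12, Add(-1, 2)), -6) = Add(Mul(12, 1), -6) = Add(12, -6) = 6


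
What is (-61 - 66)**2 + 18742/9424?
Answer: 76009219/4712 ≈ 16131.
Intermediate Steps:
(-61 - 66)**2 + 18742/9424 = (-127)**2 + 18742*(1/9424) = 16129 + 9371/4712 = 76009219/4712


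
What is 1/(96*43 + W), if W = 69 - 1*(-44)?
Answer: 1/4241 ≈ 0.00023579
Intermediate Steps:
W = 113 (W = 69 + 44 = 113)
1/(96*43 + W) = 1/(96*43 + 113) = 1/(4128 + 113) = 1/4241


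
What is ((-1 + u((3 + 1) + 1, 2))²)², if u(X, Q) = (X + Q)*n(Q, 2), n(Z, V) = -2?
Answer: 50625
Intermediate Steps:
u(X, Q) = -2*Q - 2*X (u(X, Q) = (X + Q)*(-2) = (Q + X)*(-2) = -2*Q - 2*X)
((-1 + u((3 + 1) + 1, 2))²)² = ((-1 + (-2*2 - 2*((3 + 1) + 1)))²)² = ((-1 + (-4 - 2*(4 + 1)))²)² = ((-1 + (-4 - 2*5))²)² = ((-1 + (-4 - 10))²)² = ((-1 - 14)²)² = ((-15)²)² = 225² = 50625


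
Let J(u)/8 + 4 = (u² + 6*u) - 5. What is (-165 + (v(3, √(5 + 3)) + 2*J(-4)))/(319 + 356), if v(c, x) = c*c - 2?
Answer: -86/135 ≈ -0.63704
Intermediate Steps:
v(c, x) = -2 + c² (v(c, x) = c² - 2 = -2 + c²)
J(u) = -72 + 8*u² + 48*u (J(u) = -32 + 8*((u² + 6*u) - 5) = -32 + 8*(-5 + u² + 6*u) = -32 + (-40 + 8*u² + 48*u) = -72 + 8*u² + 48*u)
(-165 + (v(3, √(5 + 3)) + 2*J(-4)))/(319 + 356) = (-165 + ((-2 + 3²) + 2*(-72 + 8*(-4)² + 48*(-4))))/(319 + 356) = (-165 + ((-2 + 9) + 2*(-72 + 8*16 - 192)))/675 = (-165 + (7 + 2*(-72 + 128 - 192)))*(1/675) = (-165 + (7 + 2*(-136)))*(1/675) = (-165 + (7 - 272))*(1/675) = (-165 - 265)*(1/675) = -430*1/675 = -86/135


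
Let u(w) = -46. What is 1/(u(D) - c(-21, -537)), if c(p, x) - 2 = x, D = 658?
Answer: 1/489 ≈ 0.0020450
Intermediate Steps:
c(p, x) = 2 + x
1/(u(D) - c(-21, -537)) = 1/(-46 - (2 - 537)) = 1/(-46 - 1*(-535)) = 1/(-46 + 535) = 1/489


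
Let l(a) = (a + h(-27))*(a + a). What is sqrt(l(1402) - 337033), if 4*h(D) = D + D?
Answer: sqrt(3556321) ≈ 1885.8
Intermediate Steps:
h(D) = D/2 (h(D) = (D + D)/4 = (2*D)/4 = D/2)
l(a) = 2*a*(-27/2 + a) (l(a) = (a + (1/2)*(-27))*(a + a) = (a - 27/2)*(2*a) = (-27/2 + a)*(2*a) = 2*a*(-27/2 + a))
sqrt(l(1402) - 337033) = sqrt(1402*(-27 + 2*1402) - 337033) = sqrt(1402*(-27 + 2804) - 337033) = sqrt(1402*2777 - 337033) = sqrt(3893354 - 337033) = sqrt(3556321)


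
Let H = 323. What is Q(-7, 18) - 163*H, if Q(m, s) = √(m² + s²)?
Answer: -52649 + √373 ≈ -52630.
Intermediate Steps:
Q(-7, 18) - 163*H = √((-7)² + 18²) - 163*323 = √(49 + 324) - 52649 = √373 - 52649 = -52649 + √373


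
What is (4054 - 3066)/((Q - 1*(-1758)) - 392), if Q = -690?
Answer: 19/13 ≈ 1.4615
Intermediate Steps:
(4054 - 3066)/((Q - 1*(-1758)) - 392) = (4054 - 3066)/((-690 - 1*(-1758)) - 392) = 988/((-690 + 1758) - 392) = 988/(1068 - 392) = 988/676 = 988*(1/676) = 19/13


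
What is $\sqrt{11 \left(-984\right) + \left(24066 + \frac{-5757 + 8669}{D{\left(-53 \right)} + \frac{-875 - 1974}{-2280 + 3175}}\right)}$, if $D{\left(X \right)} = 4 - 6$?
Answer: $\frac{\sqrt{272881743322}}{4639} \approx 112.61$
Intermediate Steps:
$D{\left(X \right)} = -2$ ($D{\left(X \right)} = 4 - 6 = -2$)
$\sqrt{11 \left(-984\right) + \left(24066 + \frac{-5757 + 8669}{D{\left(-53 \right)} + \frac{-875 - 1974}{-2280 + 3175}}\right)} = \sqrt{11 \left(-984\right) + \left(24066 + \frac{-5757 + 8669}{-2 + \frac{-875 - 1974}{-2280 + 3175}}\right)} = \sqrt{-10824 + \left(24066 + \frac{2912}{-2 - \frac{2849}{895}}\right)} = \sqrt{-10824 + \left(24066 + \frac{2912}{- \frac{4639}{895}}\right)} = \sqrt{-10824 + \left(24066 + 2912 \left(- \frac{895}{4639}\right)\right)} = \sqrt{-10824 + \left(24066 - \frac{2606240}{4639}\right)} = \sqrt{-10824 + \frac{109035934}{4639}} = \sqrt{\frac{58823398}{4639}} = \frac{\sqrt{272881743322}}{4639}$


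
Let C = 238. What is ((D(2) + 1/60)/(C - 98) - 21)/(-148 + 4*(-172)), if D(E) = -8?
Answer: 176879/7022400 ≈ 0.025188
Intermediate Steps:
((D(2) + 1/60)/(C - 98) - 21)/(-148 + 4*(-172)) = ((-8 + 1/60)/(238 - 98) - 21)/(-148 + 4*(-172)) = ((-8 + 1/60)/140 - 21)/(-148 - 688) = (-479/60*1/140 - 21)/(-836) = (-479/8400 - 21)*(-1/836) = -176879/8400*(-1/836) = 176879/7022400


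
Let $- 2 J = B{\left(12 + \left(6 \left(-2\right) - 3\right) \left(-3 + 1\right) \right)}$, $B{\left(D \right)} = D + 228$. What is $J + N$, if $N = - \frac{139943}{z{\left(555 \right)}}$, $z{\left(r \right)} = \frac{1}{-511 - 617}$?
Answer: $157855569$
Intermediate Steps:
$B{\left(D \right)} = 228 + D$
$J = -135$ ($J = - \frac{228 + \left(12 + \left(6 \left(-2\right) - 3\right) \left(-3 + 1\right)\right)}{2} = - \frac{228 + \left(12 + \left(-12 - 3\right) \left(-2\right)\right)}{2} = - \frac{228 + \left(12 - -30\right)}{2} = - \frac{228 + \left(12 + 30\right)}{2} = - \frac{228 + 42}{2} = \left(- \frac{1}{2}\right) 270 = -135$)
$z{\left(r \right)} = - \frac{1}{1128}$ ($z{\left(r \right)} = \frac{1}{-1128} = - \frac{1}{1128}$)
$N = 157855704$ ($N = - \frac{139943}{- \frac{1}{1128}} = \left(-139943\right) \left(-1128\right) = 157855704$)
$J + N = -135 + 157855704 = 157855569$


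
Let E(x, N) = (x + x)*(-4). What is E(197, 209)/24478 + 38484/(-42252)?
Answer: -42025021/43093519 ≈ -0.97521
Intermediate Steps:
E(x, N) = -8*x (E(x, N) = (2*x)*(-4) = -8*x)
E(197, 209)/24478 + 38484/(-42252) = -8*197/24478 + 38484/(-42252) = -1576*1/24478 + 38484*(-1/42252) = -788/12239 - 3207/3521 = -42025021/43093519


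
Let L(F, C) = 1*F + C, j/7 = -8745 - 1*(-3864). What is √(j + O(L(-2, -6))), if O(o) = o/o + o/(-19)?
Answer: I*√12333774/19 ≈ 184.84*I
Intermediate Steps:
j = -34167 (j = 7*(-8745 - 1*(-3864)) = 7*(-8745 + 3864) = 7*(-4881) = -34167)
L(F, C) = C + F (L(F, C) = F + C = C + F)
O(o) = 1 - o/19 (O(o) = 1 + o*(-1/19) = 1 - o/19)
√(j + O(L(-2, -6))) = √(-34167 + (1 - (-6 - 2)/19)) = √(-34167 + (1 - 1/19*(-8))) = √(-34167 + (1 + 8/19)) = √(-34167 + 27/19) = √(-649146/19) = I*√12333774/19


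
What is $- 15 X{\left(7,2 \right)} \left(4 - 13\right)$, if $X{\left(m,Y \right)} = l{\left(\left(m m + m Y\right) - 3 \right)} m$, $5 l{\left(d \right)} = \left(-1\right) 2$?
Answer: $-378$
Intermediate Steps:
$l{\left(d \right)} = - \frac{2}{5}$ ($l{\left(d \right)} = \frac{\left(-1\right) 2}{5} = \frac{1}{5} \left(-2\right) = - \frac{2}{5}$)
$X{\left(m,Y \right)} = - \frac{2 m}{5}$
$- 15 X{\left(7,2 \right)} \left(4 - 13\right) = - 15 \left(\left(- \frac{2}{5}\right) 7\right) \left(4 - 13\right) = \left(-15\right) \left(- \frac{14}{5}\right) \left(-9\right) = 42 \left(-9\right) = -378$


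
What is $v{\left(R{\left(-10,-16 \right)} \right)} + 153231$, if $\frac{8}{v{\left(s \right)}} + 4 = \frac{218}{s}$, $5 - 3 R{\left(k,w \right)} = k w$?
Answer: $\frac{97607527}{637} \approx 1.5323 \cdot 10^{5}$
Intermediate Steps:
$R{\left(k,w \right)} = \frac{5}{3} - \frac{k w}{3}$
$v{\left(s \right)} = \frac{8}{-4 + \frac{218}{s}}$
$v{\left(R{\left(-10,-16 \right)} \right)} + 153231 = - \frac{4 \left(\frac{5}{3} - \left(- \frac{10}{3}\right) \left(-16\right)\right)}{-109 + 2 \left(\frac{5}{3} - \left(- \frac{10}{3}\right) \left(-16\right)\right)} + 153231 = - \frac{4 \left(\frac{5}{3} - \frac{160}{3}\right)}{-109 + 2 \left(\frac{5}{3} - \frac{160}{3}\right)} + 153231 = \left(-4\right) \left(- \frac{155}{3}\right) \frac{1}{-109 + 2 \left(- \frac{155}{3}\right)} + 153231 = \left(-4\right) \left(- \frac{155}{3}\right) \frac{1}{-109 - \frac{310}{3}} + 153231 = \left(-4\right) \left(- \frac{155}{3}\right) \frac{1}{- \frac{637}{3}} + 153231 = \left(-4\right) \left(- \frac{155}{3}\right) \left(- \frac{3}{637}\right) + 153231 = - \frac{620}{637} + 153231 = \frac{97607527}{637}$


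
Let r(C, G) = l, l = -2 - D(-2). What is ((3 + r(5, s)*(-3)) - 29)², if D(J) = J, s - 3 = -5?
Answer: 676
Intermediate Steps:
s = -2 (s = 3 - 5 = -2)
l = 0 (l = -2 - 1*(-2) = -2 + 2 = 0)
r(C, G) = 0
((3 + r(5, s)*(-3)) - 29)² = ((3 + 0*(-3)) - 29)² = ((3 + 0) - 29)² = (3 - 29)² = (-26)² = 676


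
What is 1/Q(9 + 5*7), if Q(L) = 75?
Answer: 1/75 ≈ 0.013333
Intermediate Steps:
1/Q(9 + 5*7) = 1/75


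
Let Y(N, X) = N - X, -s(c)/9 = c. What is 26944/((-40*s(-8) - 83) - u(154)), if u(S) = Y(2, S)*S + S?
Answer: 26944/20291 ≈ 1.3279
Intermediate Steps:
s(c) = -9*c
u(S) = S + S*(2 - S) (u(S) = (2 - S)*S + S = S*(2 - S) + S = S + S*(2 - S))
26944/((-40*s(-8) - 83) - u(154)) = 26944/((-(-360)*(-8) - 83) - 154*(3 - 1*154)) = 26944/((-40*72 - 83) - 154*(3 - 154)) = 26944/((-2880 - 83) - 154*(-151)) = 26944/(-2963 - 1*(-23254)) = 26944/(-2963 + 23254) = 26944/20291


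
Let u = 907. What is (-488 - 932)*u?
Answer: -1287940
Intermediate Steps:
(-488 - 932)*u = (-488 - 932)*907 = -1420*907 = -1287940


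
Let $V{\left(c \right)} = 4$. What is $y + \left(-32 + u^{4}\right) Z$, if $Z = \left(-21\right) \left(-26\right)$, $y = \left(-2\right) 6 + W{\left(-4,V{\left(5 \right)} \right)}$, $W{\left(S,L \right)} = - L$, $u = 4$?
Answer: $122288$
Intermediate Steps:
$y = -16$ ($y = \left(-2\right) 6 - 4 = -12 - 4 = -16$)
$Z = 546$
$y + \left(-32 + u^{4}\right) Z = -16 + \left(-32 + 4^{4}\right) 546 = -16 + \left(-32 + 256\right) 546 = -16 + 224 \cdot 546 = -16 + 122304 = 122288$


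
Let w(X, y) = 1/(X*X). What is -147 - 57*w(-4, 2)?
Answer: -2409/16 ≈ -150.56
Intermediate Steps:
w(X, y) = X⁻² (w(X, y) = 1/(X²) = X⁻²)
-147 - 57*w(-4, 2) = -147 - 57/(-4)² = -147 - 57*1/16 = -147 - 57/16 = -2409/16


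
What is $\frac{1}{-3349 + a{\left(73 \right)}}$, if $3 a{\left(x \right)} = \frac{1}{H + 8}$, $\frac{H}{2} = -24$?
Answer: $- \frac{120}{401881} \approx -0.0002986$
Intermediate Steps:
$H = -48$ ($H = 2 \left(-24\right) = -48$)
$a{\left(x \right)} = - \frac{1}{120}$ ($a{\left(x \right)} = \frac{1}{3 \left(-48 + 8\right)} = \frac{1}{3 \left(-40\right)} = \frac{1}{3} \left(- \frac{1}{40}\right) = - \frac{1}{120}$)
$\frac{1}{-3349 + a{\left(73 \right)}} = \frac{1}{-3349 - \frac{1}{120}} = \frac{1}{- \frac{401881}{120}} = - \frac{120}{401881}$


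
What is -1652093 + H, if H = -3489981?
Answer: -5142074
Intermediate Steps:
-1652093 + H = -1652093 - 3489981 = -5142074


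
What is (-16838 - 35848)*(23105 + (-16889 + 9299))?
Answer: -817423290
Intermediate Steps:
(-16838 - 35848)*(23105 + (-16889 + 9299)) = -52686*(23105 - 7590) = -52686*15515 = -817423290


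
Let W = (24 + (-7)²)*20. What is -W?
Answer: -1460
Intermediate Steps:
W = 1460 (W = (24 + 49)*20 = 73*20 = 1460)
-W = -1*1460 = -1460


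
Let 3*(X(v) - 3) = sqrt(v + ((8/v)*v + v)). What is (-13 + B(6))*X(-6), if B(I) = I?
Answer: -21 - 14*I/3 ≈ -21.0 - 4.6667*I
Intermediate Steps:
X(v) = 3 + sqrt(8 + 2*v)/3 (X(v) = 3 + sqrt(v + ((8/v)*v + v))/3 = 3 + sqrt(v + (8 + v))/3 = 3 + sqrt(8 + 2*v)/3)
(-13 + B(6))*X(-6) = (-13 + 6)*(3 + sqrt(8 + 2*(-6))/3) = -7*(3 + sqrt(8 - 12)/3) = -7*(3 + sqrt(-4)/3) = -7*(3 + (2*I)/3) = -7*(3 + 2*I/3) = -21 - 14*I/3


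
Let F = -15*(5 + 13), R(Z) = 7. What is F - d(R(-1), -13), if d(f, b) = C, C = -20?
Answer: -250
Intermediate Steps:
F = -270 (F = -15*18 = -270)
d(f, b) = -20
F - d(R(-1), -13) = -270 - 1*(-20) = -270 + 20 = -250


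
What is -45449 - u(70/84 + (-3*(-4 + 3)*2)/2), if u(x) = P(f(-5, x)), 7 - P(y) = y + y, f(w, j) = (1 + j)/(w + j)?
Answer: -318250/7 ≈ -45464.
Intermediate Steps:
f(w, j) = (1 + j)/(j + w)
P(y) = 7 - 2*y (P(y) = 7 - (y + y) = 7 - 2*y)
u(x) = 7 - 2*(1 + x)/(-5 + x) (u(x) = 7 - 2*(1 + x)/(x - 5) = 7 - 2*(1 + x)/(-5 + x))
-45449 - u(70/84 + (-3*(-4 + 3)*2)/2) = -45449 - (-37 + 5*(70/84 + (-3*(-4 + 3)*2)/2))/(-5 + (70/84 + (-3*(-4 + 3)*2)/2)) = -45449 - (-37 + 5*(70*(1/84) + (-3*(-1)*2)*(½)))/(-5 + (70*(1/84) + (-3*(-1)*2)*(½))) = -45449 - (-37 + 5*(⅚ + (3*2)*(½)))/(-5 + (⅚ + (3*2)*(½))) = -45449 - (-37 + 5*(⅚ + 6*(½)))/(-5 + (⅚ + 6*(½))) = -45449 - (-37 + 5*(⅚ + 3))/(-5 + (⅚ + 3)) = -45449 - (-37 + 5*(23/6))/(-5 + 23/6) = -45449 - (-37 + 115/6)/(-7/6) = -45449 - (-6)*(-107)/(7*6) = -45449 - 1*107/7 = -45449 - 107/7 = -318250/7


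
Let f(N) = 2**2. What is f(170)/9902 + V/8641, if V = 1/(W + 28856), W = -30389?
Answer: 26488355/65584179003 ≈ 0.00040388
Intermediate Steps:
f(N) = 4
V = -1/1533 (V = 1/(-30389 + 28856) = 1/(-1533) = -1/1533 ≈ -0.00065232)
f(170)/9902 + V/8641 = 4/9902 - 1/1533/8641 = 4*(1/9902) - 1/1533*1/8641 = 2/4951 - 1/13246653 = 26488355/65584179003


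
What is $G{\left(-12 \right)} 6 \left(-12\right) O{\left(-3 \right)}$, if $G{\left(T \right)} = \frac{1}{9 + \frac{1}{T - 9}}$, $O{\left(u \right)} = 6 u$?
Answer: $\frac{6804}{47} \approx 144.77$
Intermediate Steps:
$G{\left(T \right)} = \frac{1}{9 + \frac{1}{-9 + T}}$
$G{\left(-12 \right)} 6 \left(-12\right) O{\left(-3 \right)} = \frac{-9 - 12}{-80 + 9 \left(-12\right)} 6 \left(-12\right) 6 \left(-3\right) = \frac{1}{-80 - 108} \left(-21\right) \left(-72\right) \left(-18\right) = \frac{1}{-188} \left(-21\right) \left(-72\right) \left(-18\right) = \left(- \frac{1}{188}\right) \left(-21\right) \left(-72\right) \left(-18\right) = \frac{21}{188} \left(-72\right) \left(-18\right) = \left(- \frac{378}{47}\right) \left(-18\right) = \frac{6804}{47}$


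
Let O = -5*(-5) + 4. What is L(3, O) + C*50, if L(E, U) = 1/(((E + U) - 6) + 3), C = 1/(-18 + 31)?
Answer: 1463/377 ≈ 3.8806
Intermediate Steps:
O = 29 (O = 25 + 4 = 29)
C = 1/13 ≈ 0.076923
L(E, U) = 1/(-3 + E + U) (L(E, U) = 1/((-6 + E + U) + 3) = 1/(-3 + E + U))
L(3, O) + C*50 = 1/(-3 + 3 + 29) + (1/13)*50 = 1/29 + 50/13 = 1463/377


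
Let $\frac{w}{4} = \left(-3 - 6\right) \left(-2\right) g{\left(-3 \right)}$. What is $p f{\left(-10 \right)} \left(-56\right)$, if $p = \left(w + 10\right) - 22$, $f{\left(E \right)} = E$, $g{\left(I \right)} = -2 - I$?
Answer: $33600$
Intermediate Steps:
$w = 72$ ($w = 4 \left(-3 - 6\right) \left(-2\right) \left(-2 - -3\right) = 4 \left(-3 - 6\right) \left(-2\right) \left(-2 + 3\right) = 4 \left(-9\right) \left(-2\right) 1 = 4 \cdot 18 \cdot 1 = 4 \cdot 18 = 72$)
$p = 60$ ($p = \left(72 + 10\right) - 22 = 82 - 22 = 60$)
$p f{\left(-10 \right)} \left(-56\right) = 60 \left(-10\right) \left(-56\right) = \left(-600\right) \left(-56\right) = 33600$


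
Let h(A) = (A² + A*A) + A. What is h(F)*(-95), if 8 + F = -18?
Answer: -125970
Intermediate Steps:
F = -26 (F = -8 - 18 = -26)
h(A) = A + 2*A² (h(A) = (A² + A²) + A = 2*A² + A = A + 2*A²)
h(F)*(-95) = -26*(1 + 2*(-26))*(-95) = -26*(1 - 52)*(-95) = -26*(-51)*(-95) = 1326*(-95) = -125970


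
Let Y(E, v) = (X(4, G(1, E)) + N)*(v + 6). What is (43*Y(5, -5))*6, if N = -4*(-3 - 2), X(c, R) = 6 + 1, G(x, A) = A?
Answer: 6966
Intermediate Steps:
X(c, R) = 7
N = 20 (N = -4*(-5) = 20)
Y(E, v) = 162 + 27*v (Y(E, v) = (7 + 20)*(v + 6) = 27*(6 + v) = 162 + 27*v)
(43*Y(5, -5))*6 = (43*(162 + 27*(-5)))*6 = (43*(162 - 135))*6 = (43*27)*6 = 1161*6 = 6966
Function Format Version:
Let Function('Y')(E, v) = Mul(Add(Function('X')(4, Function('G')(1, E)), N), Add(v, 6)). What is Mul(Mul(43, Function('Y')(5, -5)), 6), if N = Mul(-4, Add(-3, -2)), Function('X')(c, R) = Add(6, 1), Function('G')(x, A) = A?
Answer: 6966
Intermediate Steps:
Function('X')(c, R) = 7
N = 20 (N = Mul(-4, -5) = 20)
Function('Y')(E, v) = Add(162, Mul(27, v)) (Function('Y')(E, v) = Mul(Add(7, 20), Add(v, 6)) = Mul(27, Add(6, v)) = Add(162, Mul(27, v)))
Mul(Mul(43, Function('Y')(5, -5)), 6) = Mul(Mul(43, Add(162, Mul(27, -5))), 6) = Mul(Mul(43, Add(162, -135)), 6) = Mul(Mul(43, 27), 6) = Mul(1161, 6) = 6966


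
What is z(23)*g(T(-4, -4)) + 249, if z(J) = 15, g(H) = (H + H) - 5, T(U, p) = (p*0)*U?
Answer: 174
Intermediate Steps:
T(U, p) = 0 (T(U, p) = 0*U = 0)
g(H) = -5 + 2*H (g(H) = 2*H - 5 = -5 + 2*H)
z(23)*g(T(-4, -4)) + 249 = 15*(-5 + 2*0) + 249 = 15*(-5 + 0) + 249 = 15*(-5) + 249 = -75 + 249 = 174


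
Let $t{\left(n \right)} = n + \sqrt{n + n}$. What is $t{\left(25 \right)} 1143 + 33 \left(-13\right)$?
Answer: $28146 + 5715 \sqrt{2} \approx 36228.0$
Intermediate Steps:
$t{\left(n \right)} = n + \sqrt{2} \sqrt{n}$ ($t{\left(n \right)} = n + \sqrt{2 n} = n + \sqrt{2} \sqrt{n}$)
$t{\left(25 \right)} 1143 + 33 \left(-13\right) = \left(25 + \sqrt{2} \sqrt{25}\right) 1143 + 33 \left(-13\right) = \left(25 + \sqrt{2} \cdot 5\right) 1143 - 429 = \left(25 + 5 \sqrt{2}\right) 1143 - 429 = \left(28575 + 5715 \sqrt{2}\right) - 429 = 28146 + 5715 \sqrt{2}$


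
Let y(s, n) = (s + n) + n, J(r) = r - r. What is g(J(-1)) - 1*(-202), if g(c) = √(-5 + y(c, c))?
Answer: 202 + I*√5 ≈ 202.0 + 2.2361*I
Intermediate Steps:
J(r) = 0
y(s, n) = s + 2*n (y(s, n) = (n + s) + n = s + 2*n)
g(c) = √(-5 + 3*c) (g(c) = √(-5 + (c + 2*c)) = √(-5 + 3*c))
g(J(-1)) - 1*(-202) = √(-5 + 3*0) - 1*(-202) = √(-5 + 0) + 202 = √(-5) + 202 = I*√5 + 202 = 202 + I*√5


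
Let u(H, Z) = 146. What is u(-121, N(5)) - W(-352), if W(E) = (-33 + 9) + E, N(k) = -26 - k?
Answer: 522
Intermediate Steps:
W(E) = -24 + E
u(-121, N(5)) - W(-352) = 146 - (-24 - 352) = 146 - 1*(-376) = 146 + 376 = 522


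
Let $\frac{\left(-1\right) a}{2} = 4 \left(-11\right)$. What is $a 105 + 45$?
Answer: $9285$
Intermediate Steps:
$a = 88$ ($a = - 2 \cdot 4 \left(-11\right) = \left(-2\right) \left(-44\right) = 88$)
$a 105 + 45 = 88 \cdot 105 + 45 = 9240 + 45 = 9285$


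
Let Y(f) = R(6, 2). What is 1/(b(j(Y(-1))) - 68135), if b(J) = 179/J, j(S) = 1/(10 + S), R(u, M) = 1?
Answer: -1/66166 ≈ -1.5114e-5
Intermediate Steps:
Y(f) = 1
1/(b(j(Y(-1))) - 68135) = 1/(179/(1/(10 + 1)) - 68135) = 1/(179/(1/11) - 68135) = 1/(179*11 - 68135) = 1/(1969 - 68135) = 1/(-66166) = -1/66166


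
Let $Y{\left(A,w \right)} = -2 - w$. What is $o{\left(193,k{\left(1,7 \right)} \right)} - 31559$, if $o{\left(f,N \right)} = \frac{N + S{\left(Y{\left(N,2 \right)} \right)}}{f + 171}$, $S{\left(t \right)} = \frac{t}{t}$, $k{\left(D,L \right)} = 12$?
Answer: $- \frac{883651}{28} \approx -31559.0$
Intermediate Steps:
$S{\left(t \right)} = 1$
$o{\left(f,N \right)} = \frac{1 + N}{171 + f}$ ($o{\left(f,N \right)} = \frac{N + 1}{f + 171} = \frac{1 + N}{171 + f}$)
$o{\left(193,k{\left(1,7 \right)} \right)} - 31559 = \frac{1 + 12}{171 + 193} - 31559 = \frac{1}{364} \cdot 13 - 31559 = \frac{1}{28} - 31559 = - \frac{883651}{28}$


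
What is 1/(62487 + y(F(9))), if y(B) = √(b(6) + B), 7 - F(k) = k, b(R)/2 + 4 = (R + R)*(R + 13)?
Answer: 62487/3904624723 - √446/3904624723 ≈ 1.5998e-5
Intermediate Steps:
b(R) = -8 + 4*R*(13 + R) (b(R) = -8 + 2*((R + R)*(R + 13)) = -8 + 2*((2*R)*(13 + R)) = -8 + 2*(2*R*(13 + R)) = -8 + 4*R*(13 + R))
F(k) = 7 - k
y(B) = √(448 + B) (y(B) = √((-8 + 4*6² + 52*6) + B) = √((-8 + 4*36 + 312) + B) = √((-8 + 144 + 312) + B) = √(448 + B))
1/(62487 + y(F(9))) = 1/(62487 + √(448 + (7 - 1*9))) = 1/(62487 + √(448 + (7 - 9))) = 1/(62487 + √(448 - 2)) = 1/(62487 + √446)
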